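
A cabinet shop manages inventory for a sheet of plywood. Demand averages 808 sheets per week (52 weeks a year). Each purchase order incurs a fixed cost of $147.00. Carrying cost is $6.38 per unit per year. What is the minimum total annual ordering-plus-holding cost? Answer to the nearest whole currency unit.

Annual demand D = 808 × 52 = 42,016.
Q* = √(2DS/H) = √(2 × 42,016 × 147 / 6.38) ≈ 1391.46.
At Q*, ordering cost (D/Q*)S equals holding cost (Q*/2)H, each = √(DSH/2).
Minimum total = √(2DSH) = √(2 × 42,016 × 147 × 6.38) ≈ 8877.514.

TC* ≈ $8,878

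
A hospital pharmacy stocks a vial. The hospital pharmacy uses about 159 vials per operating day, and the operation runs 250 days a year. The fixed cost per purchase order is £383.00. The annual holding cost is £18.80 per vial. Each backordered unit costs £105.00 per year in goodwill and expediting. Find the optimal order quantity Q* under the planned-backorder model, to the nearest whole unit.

Q* ≈ 1,382 vials

Annual demand D = 159 × 250 = 39,750.
With planned backorders, Q* = √(2DS/H) · √((H+B)/B).
√(2DS/H) = √(2 × 39,750 × 383 / 18.8) = 1272.635.
√((H+B)/B) = √((18.8+105)/105) = 1.0858.
Q* ≈ 1381.878.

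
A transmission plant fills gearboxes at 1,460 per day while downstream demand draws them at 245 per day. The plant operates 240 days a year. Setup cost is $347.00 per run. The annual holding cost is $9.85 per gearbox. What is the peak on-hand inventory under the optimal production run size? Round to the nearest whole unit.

I_max ≈ 1,857 gearboxes

Annual demand D = 245 × 240 = 58,800.
Production build-up factor (1 − d/p) = 1 − 245/1,460 = 0.8322.
Q* = √(2DS / (H(1 − d/p))) = √(2 × 58,800 × 347 / (9.85 × 0.8322)).
= √(40,807,200 / 8.1971) ≈ 2231.200.
Maximum inventory = Q*(1 − d/p) = 2231.200 × 0.8322 ≈ 1856.787.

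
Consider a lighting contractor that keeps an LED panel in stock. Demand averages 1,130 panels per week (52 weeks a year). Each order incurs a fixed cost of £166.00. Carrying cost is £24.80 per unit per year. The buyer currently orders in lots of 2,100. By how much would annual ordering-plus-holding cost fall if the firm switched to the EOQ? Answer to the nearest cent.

Extra cost ≈ £8,689.24 per year

Annual demand D = 1,130 × 52 = 58,760.
EOQ = √(2DS/H) = √(2 × 58,760 × 166 / 24.8) ≈ 886.92.
Cost at Q* = (D/Q*)S + (Q*/2)H = √(2DSH) ≈ £21,995.60.
Cost at Q = 2,100: (58,760/2,100)×166 + (2,100/2)×24.8 = £4,644.84 + £26,040.00 = £30,684.84.
Excess = £30,684.84 − £21,995.60 = £8,689.24.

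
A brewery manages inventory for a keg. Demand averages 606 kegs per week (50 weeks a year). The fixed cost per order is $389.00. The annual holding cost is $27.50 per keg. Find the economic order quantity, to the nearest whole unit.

Q* ≈ 926 kegs

Annual demand D = 606 × 50 = 30,300.
EOQ = √(2DS / H) = √(2 × 30,300 × 389 / 27.5).
= √(23,573,400 / 27.5) = √857,214.5455 ≈ 925.859.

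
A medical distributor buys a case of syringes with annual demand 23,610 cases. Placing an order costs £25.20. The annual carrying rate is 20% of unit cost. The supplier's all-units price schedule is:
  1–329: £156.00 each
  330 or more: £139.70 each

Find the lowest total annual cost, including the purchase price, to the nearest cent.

TC* ≈ £3,304,730.05

Holding cost per unit per year at price C is H = 0.20·C.
For each price level, check whether its EOQ is feasible; otherwise the best quantity at that price is the breakpoint.
EOQ at £156.00 = 195.3 (feasible in tier 1): TC = 23,610×£156.00 + (23,610/195.3)×25.2 + (195.3/2)×0.20×£156.00 = £3,689,253.13.
EOQ at £139.70 = 206.4 < 330, so use break Q=330: TC = 23,610×£139.70 + (23,610/330.0)×25.2 + (330.0/2)×0.20×£139.70 = £3,304,730.05.
Lowest total cost among the candidates is at Q = 330.0.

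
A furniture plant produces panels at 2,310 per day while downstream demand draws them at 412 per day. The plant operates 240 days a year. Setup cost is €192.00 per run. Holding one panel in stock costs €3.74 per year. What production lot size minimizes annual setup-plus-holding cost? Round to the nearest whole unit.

Q* ≈ 3,515 panels

Annual demand D = 412 × 240 = 98,880.
Production build-up factor (1 − d/p) = 1 − 412/2,310 = 0.8216.
Q* = √(2DS / (H(1 − d/p))) = √(2 × 98,880 × 192 / (3.74 × 0.8216)).
= √(37,969,920 / 3.073) ≈ 3515.134.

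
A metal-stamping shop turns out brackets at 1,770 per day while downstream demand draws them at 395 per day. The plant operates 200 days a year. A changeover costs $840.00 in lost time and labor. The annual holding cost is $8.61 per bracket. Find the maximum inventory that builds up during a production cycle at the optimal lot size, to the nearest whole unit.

I_max ≈ 3,460 brackets

Annual demand D = 395 × 200 = 79,000.
Production build-up factor (1 − d/p) = 1 − 395/1,770 = 0.7768.
Q* = √(2DS / (H(1 − d/p))) = √(2 × 79,000 × 840 / (8.61 × 0.7768)).
= √(132,720,000 / 6.6886) ≈ 4454.530.
Maximum inventory = Q*(1 − d/p) = 4454.530 × 0.7768 ≈ 3460.440.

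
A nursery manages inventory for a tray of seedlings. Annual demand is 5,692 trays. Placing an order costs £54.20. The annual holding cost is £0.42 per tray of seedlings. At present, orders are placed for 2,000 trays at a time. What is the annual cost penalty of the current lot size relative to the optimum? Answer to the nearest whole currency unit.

EOQ = √(2DS/H) = √(2 × 5,692 × 54.2 / 0.42) ≈ 1212.06.
Cost at Q* = (D/Q*)S + (Q*/2)H = √(2DSH) ≈ £509.06.
Cost at Q = 2,000: (5,692/2,000)×54.2 + (2,000/2)×0.42 = £154.25 + £420.00 = £574.25.
Excess = £574.25 − £509.06 = £65.19.

Extra cost ≈ £65 per year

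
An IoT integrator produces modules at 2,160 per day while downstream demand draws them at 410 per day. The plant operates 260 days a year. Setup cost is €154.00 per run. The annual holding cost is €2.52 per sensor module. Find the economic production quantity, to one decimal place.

Q* ≈ 4,010.2 modules

Annual demand D = 410 × 260 = 106,600.
Production build-up factor (1 − d/p) = 1 − 410/2,160 = 0.8102.
Q* = √(2DS / (H(1 − d/p))) = √(2 × 106,600 × 154 / (2.52 × 0.8102)).
= √(32,832,800 / 2.0417) ≈ 4010.159.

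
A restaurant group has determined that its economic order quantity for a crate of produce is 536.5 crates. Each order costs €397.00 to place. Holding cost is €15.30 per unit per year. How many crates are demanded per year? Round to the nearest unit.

D ≈ 5,546 crates per year

Squaring Q* = √(2DS/H) gives Q*² = 2DS/H.
From Q* = √(2DS/H): D = Q*²H / (2S) = 536.5² × 15.3 / (2 × 397) = 5546.390.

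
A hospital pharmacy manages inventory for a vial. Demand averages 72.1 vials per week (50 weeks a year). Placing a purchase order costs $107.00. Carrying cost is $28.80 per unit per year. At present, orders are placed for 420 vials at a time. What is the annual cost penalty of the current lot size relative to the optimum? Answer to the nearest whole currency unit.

Annual demand D = 72.1 × 50 = 3,605.
EOQ = √(2DS/H) = √(2 × 3,605 × 107 / 28.8) ≈ 163.67.
Cost at Q* = (D/Q*)S + (Q*/2)H = √(2DSH) ≈ $4,713.63.
Cost at Q = 420: (3,605/420)×107 + (420/2)×28.8 = $918.42 + $6,048.00 = $6,966.42.
Excess = $6,966.42 − $4,713.63 = $2,252.78.

Extra cost ≈ $2,253 per year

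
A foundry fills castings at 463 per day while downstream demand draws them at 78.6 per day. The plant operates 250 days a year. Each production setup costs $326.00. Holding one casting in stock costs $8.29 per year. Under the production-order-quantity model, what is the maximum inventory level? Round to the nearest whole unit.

Annual demand D = 78.6 × 250 = 19,650.
Production build-up factor (1 − d/p) = 1 − 78.6/463 = 0.8302.
Q* = √(2DS / (H(1 − d/p))) = √(2 × 19,650 × 326 / (8.29 × 0.8302)).
= √(12,811,800 / 6.8827) ≈ 1364.353.
Maximum inventory = Q*(1 − d/p) = 1364.353 × 0.8302 ≈ 1132.737.

I_max ≈ 1,133 castings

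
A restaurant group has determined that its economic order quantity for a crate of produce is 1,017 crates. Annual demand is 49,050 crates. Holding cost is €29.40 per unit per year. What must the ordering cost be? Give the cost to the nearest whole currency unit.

Squaring Q* = √(2DS/H) gives Q*² = 2DS/H.
From Q* = √(2DS/H): S = Q*²H / (2D) = 1,017² × 29.4 / (2 × 49,050) = 309.9704.

S ≈ €310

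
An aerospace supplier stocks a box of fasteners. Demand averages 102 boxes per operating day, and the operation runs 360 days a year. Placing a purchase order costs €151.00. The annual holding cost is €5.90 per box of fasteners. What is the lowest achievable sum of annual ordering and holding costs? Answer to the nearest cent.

Annual demand D = 102 × 360 = 36,720.
The optimal lot size = √(2DS/H) = √(2 × 36,720 × 151 / 5.9) ≈ 1370.97.
At Q*, ordering cost (D/Q*)S equals holding cost (Q*/2)H, each = √(DSH/2).
Minimum total = √(2DSH) = √(2 × 36,720 × 151 × 5.9) ≈ 8088.739.

TC* ≈ €8,088.74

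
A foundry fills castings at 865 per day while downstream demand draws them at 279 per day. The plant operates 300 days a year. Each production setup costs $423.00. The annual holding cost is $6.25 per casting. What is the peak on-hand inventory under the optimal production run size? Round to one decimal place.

Annual demand D = 279 × 300 = 83,700.
Production build-up factor (1 − d/p) = 1 − 279/865 = 0.6775.
Q* = √(2DS / (H(1 − d/p))) = √(2 × 83,700 × 423 / (6.25 × 0.6775)).
= √(70,810,200 / 4.2341) ≈ 4089.471.
Maximum inventory = Q*(1 − d/p) = 4089.471 × 0.6775 ≈ 2770.439.

I_max ≈ 2,770.4 castings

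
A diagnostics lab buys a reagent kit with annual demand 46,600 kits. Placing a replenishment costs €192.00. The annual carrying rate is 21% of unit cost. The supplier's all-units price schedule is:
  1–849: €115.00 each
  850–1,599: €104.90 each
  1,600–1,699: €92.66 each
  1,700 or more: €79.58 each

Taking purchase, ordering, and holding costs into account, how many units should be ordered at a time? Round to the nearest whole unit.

Holding cost per unit per year at price C is H = 0.21·C.
Evaluate total cost at each tier's feasible EOQ or, if the EOQ is below the tier, at the tier's minimum quantity.
Tier 1 (€115.00): EOQ = 860.8 exceeds tier's upper bound 849, so this tier is dominated.
EOQ at €104.90 = 901.3 (feasible in tier 2): TC = 46,600×€104.90 + (46,600/901.3)×192 + (901.3/2)×0.21×€104.90 = €4,908,194.36.
EOQ at €92.66 = 959.0 < 1600, so use break Q=1600: TC = 46,600×€92.66 + (46,600/1600.0)×192 + (1600.0/2)×0.21×€92.66 = €4,339,114.88.
EOQ at €79.58 = 1034.8 < 1700, so use break Q=1700: TC = 46,600×€79.58 + (46,600/1700.0)×192 + (1700.0/2)×0.21×€79.58 = €3,727,896.09.
Lowest total cost is €3,727,896.09 at Q = 1700.0.

Q* ≈ 1,700 kits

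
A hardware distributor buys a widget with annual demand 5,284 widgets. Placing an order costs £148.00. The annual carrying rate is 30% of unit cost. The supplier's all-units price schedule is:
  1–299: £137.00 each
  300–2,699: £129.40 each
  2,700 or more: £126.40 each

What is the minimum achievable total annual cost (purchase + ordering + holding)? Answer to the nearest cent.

Holding cost per unit per year at price C is H = 0.30·C.
For each price level, check whether its EOQ is feasible; otherwise the best quantity at that price is the breakpoint.
EOQ at £137.00 = 195.1 (feasible in tier 1): TC = 5,284×£137.00 + (5,284/195.1)×148 + (195.1/2)×0.30×£137.00 = £731,925.67.
EOQ at £129.40 = 200.7 < 300, so use break Q=300: TC = 5,284×£129.40 + (5,284/300.0)×148 + (300.0/2)×0.30×£129.40 = £692,179.37.
EOQ at £126.40 = 203.1 < 2700, so use break Q=2700: TC = 5,284×£126.40 + (5,284/2700.0)×148 + (2700.0/2)×0.30×£126.40 = £719,379.24.
Lowest total cost among the candidates is at Q = 300.0.

TC* ≈ £692,179.37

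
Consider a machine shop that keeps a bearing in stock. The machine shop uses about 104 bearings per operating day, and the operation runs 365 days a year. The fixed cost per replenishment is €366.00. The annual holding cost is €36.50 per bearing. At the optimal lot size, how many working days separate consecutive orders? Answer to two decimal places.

Annual demand D = 104 × 365 = 37,960.
Q* = √(2DS/H) = √(2 × 37,960 × 366 / 36.5) ≈ 872.51.
Cycle time = Q*/D × 365 = 872.51 / 37,960 × 365 ≈ 8.390 days.

T ≈ 8.39 days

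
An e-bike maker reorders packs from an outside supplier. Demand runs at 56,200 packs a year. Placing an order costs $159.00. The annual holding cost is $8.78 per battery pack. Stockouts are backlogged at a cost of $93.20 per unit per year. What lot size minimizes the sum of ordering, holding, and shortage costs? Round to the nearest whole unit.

Q* ≈ 1,492 packs

With planned backorders, Q* = √(2DS/H) · √((H+B)/B).
√(2DS/H) = √(2 × 56,200 × 159 / 8.78) = 1426.706.
√((H+B)/B) = √((8.78+93.2)/93.2) = 1.0460.
Q* ≈ 1492.396.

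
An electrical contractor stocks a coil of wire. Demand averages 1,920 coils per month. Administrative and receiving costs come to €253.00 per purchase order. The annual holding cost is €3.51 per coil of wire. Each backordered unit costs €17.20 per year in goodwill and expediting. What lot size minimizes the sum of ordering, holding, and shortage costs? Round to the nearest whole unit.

Q* ≈ 2,000 coils

Annual demand D = 1,920 × 12 = 23,040.
With planned backorders, Q* = √(2DS/H) · √((H+B)/B).
√(2DS/H) = √(2 × 23,040 × 253 / 3.51) = 1822.481.
√((H+B)/B) = √((3.51+17.2)/17.2) = 1.0973.
Q* ≈ 1999.810.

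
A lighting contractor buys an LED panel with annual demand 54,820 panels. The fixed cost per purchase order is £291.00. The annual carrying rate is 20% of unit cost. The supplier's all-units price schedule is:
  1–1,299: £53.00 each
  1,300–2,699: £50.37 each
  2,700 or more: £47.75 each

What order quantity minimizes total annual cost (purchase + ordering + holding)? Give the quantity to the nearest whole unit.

Q* ≈ 2,700 panels

Holding cost per unit per year at price C is H = 0.20·C.
For each price level, check whether its EOQ is feasible; otherwise the best quantity at that price is the breakpoint.
Tier 1 (£53.00): EOQ = 1734.9 exceeds tier's upper bound 1299, so this tier is dominated.
EOQ at £50.37 = 1779.6 (feasible in tier 2): TC = 54,820×£50.37 + (54,820/1779.6)×291 + (1779.6/2)×0.20×£50.37 = £2,779,211.41.
EOQ at £47.75 = 1827.8 < 2700, so use break Q=2700: TC = 54,820×£47.75 + (54,820/2700.0)×291 + (2700.0/2)×0.20×£47.75 = £2,636,455.88.
Lowest total cost is £2,636,455.88 at Q = 2700.0.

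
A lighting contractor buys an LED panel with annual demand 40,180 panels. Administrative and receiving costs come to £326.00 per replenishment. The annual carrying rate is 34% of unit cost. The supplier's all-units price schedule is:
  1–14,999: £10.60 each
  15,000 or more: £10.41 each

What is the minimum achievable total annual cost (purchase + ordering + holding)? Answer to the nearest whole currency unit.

Holding cost per unit per year at price C is H = 0.34·C.
Evaluate total cost at each tier's feasible EOQ or, if the EOQ is below the tier, at the tier's minimum quantity.
EOQ at £10.60 = 2696.1 (feasible in tier 1): TC = 40,180×£10.60 + (40,180/2696.1)×326 + (2696.1/2)×0.34×£10.60 = £435,624.75.
EOQ at £10.41 = 2720.6 < 15000, so use break Q=15000: TC = 40,180×£10.41 + (40,180/15000.0)×326 + (15000.0/2)×0.34×£10.41 = £445,692.55.
Lowest total cost among the candidates is at Q = 2696.1.

TC* ≈ £435,625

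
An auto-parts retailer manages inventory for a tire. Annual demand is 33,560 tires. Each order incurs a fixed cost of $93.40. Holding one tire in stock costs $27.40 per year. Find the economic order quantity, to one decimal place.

Q* ≈ 478.3 tires

EOQ = √(2DS / H) = √(2 × 33,560 × 93.4 / 27.4).
= √(6,269,008 / 27.4) = √228,795.9124 ≈ 478.326.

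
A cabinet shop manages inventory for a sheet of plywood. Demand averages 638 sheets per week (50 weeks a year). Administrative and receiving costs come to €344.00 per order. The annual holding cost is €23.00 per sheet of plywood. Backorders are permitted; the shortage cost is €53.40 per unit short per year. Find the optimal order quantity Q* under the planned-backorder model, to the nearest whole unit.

Annual demand D = 638 × 50 = 31,900.
With planned backorders, Q* = √(2DS/H) · √((H+B)/B).
√(2DS/H) = √(2 × 31,900 × 344 / 23) = 976.845.
√((H+B)/B) = √((23+53.4)/53.4) = 1.1961.
Q* ≈ 1168.427.

Q* ≈ 1,168 sheets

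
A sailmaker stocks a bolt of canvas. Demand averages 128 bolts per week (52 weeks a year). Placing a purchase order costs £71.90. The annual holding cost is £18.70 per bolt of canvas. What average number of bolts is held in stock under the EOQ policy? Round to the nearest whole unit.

Average inventory ≈ 113 bolts

Annual demand D = 128 × 52 = 6,656.
EOQ = √(2DS/H) = √(2 × 6,656 × 71.9 / 18.7) ≈ 226.24.
Average inventory = Q*/2 ≈ 226.24 / 2 = 113.119.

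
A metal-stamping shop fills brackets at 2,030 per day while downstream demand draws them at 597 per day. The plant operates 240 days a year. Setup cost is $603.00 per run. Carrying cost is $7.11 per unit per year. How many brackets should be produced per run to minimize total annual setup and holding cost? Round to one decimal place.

Q* ≈ 5,867.5 brackets

Annual demand D = 597 × 240 = 143,280.
Production build-up factor (1 − d/p) = 1 − 597/2,030 = 0.7059.
Q* = √(2DS / (H(1 − d/p))) = √(2 × 143,280 × 603 / (7.11 × 0.7059)).
= √(172,795,680 / 5.019) ≈ 5867.547.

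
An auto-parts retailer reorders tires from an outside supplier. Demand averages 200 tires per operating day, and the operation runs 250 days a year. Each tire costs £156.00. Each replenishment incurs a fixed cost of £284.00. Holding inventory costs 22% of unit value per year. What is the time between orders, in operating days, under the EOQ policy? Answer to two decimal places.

T ≈ 4.55 days

Annual demand D = 200 × 250 = 50,000.
Holding cost H = 0.22 × £156.00 = £34.3200 per unit per year.
Q* = √(2DS/H) = √(2 × 50,000 × 284 / 34.32) ≈ 909.67.
Cycle time = Q*/D × 250 = 909.67 / 50,000 × 250 ≈ 4.548 days.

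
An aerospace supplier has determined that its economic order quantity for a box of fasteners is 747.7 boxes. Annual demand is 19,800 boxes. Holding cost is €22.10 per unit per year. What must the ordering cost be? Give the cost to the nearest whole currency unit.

Squaring Q* = √(2DS/H) gives Q*² = 2DS/H.
From Q* = √(2DS/H): S = Q*²H / (2D) = 747.7² × 22.1 / (2 × 19,800) = 311.9980.

S ≈ €312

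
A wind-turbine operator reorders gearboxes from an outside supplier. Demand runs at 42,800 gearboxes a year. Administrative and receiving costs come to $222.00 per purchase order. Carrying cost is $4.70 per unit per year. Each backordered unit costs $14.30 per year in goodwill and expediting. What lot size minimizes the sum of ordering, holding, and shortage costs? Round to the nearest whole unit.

With planned backorders, Q* = √(2DS/H) · √((H+B)/B).
√(2DS/H) = √(2 × 42,800 × 222 / 4.7) = 2010.779.
√((H+B)/B) = √((4.7+14.3)/14.3) = 1.1527.
Q* ≈ 2317.785.

Q* ≈ 2,318 gearboxes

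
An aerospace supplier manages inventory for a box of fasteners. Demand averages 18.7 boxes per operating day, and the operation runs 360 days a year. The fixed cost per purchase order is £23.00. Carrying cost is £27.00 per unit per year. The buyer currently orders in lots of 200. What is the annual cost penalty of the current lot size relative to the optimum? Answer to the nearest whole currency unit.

Annual demand D = 18.7 × 360 = 6,732.
EOQ = √(2DS/H) = √(2 × 6,732 × 23 / 27) ≈ 107.09.
Cost at Q* = (D/Q*)S + (Q*/2)H = √(2DSH) ≈ £2,891.56.
Cost at Q = 200: (6,732/200)×23 + (200/2)×27 = £774.18 + £2,700.00 = £3,474.18.
Excess = £3,474.18 − £2,891.56 = £582.62.

Extra cost ≈ £583 per year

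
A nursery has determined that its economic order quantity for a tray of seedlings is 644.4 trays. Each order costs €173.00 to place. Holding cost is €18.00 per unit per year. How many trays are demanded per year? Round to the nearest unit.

D ≈ 21,603 trays per year

The basic EOQ model gives Q* = √(2DS/H); rearrange for the unknown.
From Q* = √(2DS/H): D = Q*²H / (2S) = 644.4² × 18 / (2 × 173) = 21602.672.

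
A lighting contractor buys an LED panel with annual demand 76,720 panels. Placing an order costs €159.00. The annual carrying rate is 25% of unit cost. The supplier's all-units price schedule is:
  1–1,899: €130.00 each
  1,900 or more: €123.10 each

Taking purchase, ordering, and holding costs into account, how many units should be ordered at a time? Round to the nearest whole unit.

Q* ≈ 1,900 panels

Holding cost per unit per year at price C is H = 0.25·C.
For each price level, check whether its EOQ is feasible; otherwise the best quantity at that price is the breakpoint.
EOQ at €130.00 = 866.4 (feasible in tier 1): TC = 76,720×€130.00 + (76,720/866.4)×159 + (866.4/2)×0.25×€130.00 = €10,001,758.50.
EOQ at €123.10 = 890.4 < 1900, so use break Q=1900: TC = 76,720×€123.10 + (76,720/1900.0)×159 + (1900.0/2)×0.25×€123.10 = €9,479,888.50.
Lowest total cost is €9,479,888.50 at Q = 1900.0.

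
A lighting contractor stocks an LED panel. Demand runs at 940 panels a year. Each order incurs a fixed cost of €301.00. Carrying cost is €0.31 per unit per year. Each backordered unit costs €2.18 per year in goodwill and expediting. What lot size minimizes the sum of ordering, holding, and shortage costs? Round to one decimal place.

Q* ≈ 1,444.0 panels

With planned backorders, Q* = √(2DS/H) · √((H+B)/B).
√(2DS/H) = √(2 × 940 × 301 / 0.31) = 1351.081.
√((H+B)/B) = √((0.31+2.18)/2.18) = 1.0687.
Q* ≈ 1443.952.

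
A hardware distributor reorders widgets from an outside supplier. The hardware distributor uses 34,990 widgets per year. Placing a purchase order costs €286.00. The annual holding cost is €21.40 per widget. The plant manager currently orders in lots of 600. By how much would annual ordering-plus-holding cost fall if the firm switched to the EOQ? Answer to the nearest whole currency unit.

Extra cost ≈ €2,403 per year

EOQ = √(2DS/H) = √(2 × 34,990 × 286 / 21.4) ≈ 967.08.
Cost at Q* = (D/Q*)S + (Q*/2)H = √(2DSH) ≈ €20,695.55.
Cost at Q = 600: (34,990/600)×286 + (600/2)×21.4 = €16,678.57 + €6,420.00 = €23,098.57.
Excess = €23,098.57 − €20,695.55 = €2,403.02.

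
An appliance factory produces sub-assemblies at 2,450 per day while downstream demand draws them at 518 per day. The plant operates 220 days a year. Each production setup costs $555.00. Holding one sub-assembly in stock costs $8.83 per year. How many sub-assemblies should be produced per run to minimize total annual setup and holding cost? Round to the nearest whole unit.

Annual demand D = 518 × 220 = 113,960.
Production build-up factor (1 − d/p) = 1 − 518/2,450 = 0.7886.
Q* = √(2DS / (H(1 − d/p))) = √(2 × 113,960 × 555 / (8.83 × 0.7886)).
= √(126,495,600 / 6.9631) ≈ 4262.230.

Q* ≈ 4,262 sub-assemblies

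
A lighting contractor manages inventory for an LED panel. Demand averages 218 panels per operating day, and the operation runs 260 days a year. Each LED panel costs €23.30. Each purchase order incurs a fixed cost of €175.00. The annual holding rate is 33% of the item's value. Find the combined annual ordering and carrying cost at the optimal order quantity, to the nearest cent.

TC* ≈ €12,350.48

Annual demand D = 218 × 260 = 56,680.
Holding cost H = 0.33 × €23.30 = €7.6890 per unit per year.
Q* = √(2DS/H) = √(2 × 56,680 × 175 / 7.689) ≈ 1606.25.
At Q*, ordering cost (D/Q*)S equals holding cost (Q*/2)H, each = √(DSH/2).
Minimum total = √(2DSH) = √(2 × 56,680 × 175 × 7.689) ≈ 12350.481.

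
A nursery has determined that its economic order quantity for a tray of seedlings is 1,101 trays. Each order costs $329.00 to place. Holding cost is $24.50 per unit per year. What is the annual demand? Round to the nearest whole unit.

D ≈ 45,135 trays per year

Invert the EOQ relation Q*² = 2DS/H.
From Q* = √(2DS/H): D = Q*²H / (2S) = 1,101² × 24.5 / (2 × 329) = 45135.144.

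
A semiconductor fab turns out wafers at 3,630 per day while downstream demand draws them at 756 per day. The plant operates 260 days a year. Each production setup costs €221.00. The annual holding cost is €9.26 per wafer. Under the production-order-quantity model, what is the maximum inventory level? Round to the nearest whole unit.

I_max ≈ 2,725 wafers

Annual demand D = 756 × 260 = 196,560.
Production build-up factor (1 − d/p) = 1 − 756/3,630 = 0.7917.
Q* = √(2DS / (H(1 − d/p))) = √(2 × 196,560 × 221 / (9.26 × 0.7917)).
= √(86,879,520 / 7.3315) ≈ 3442.414.
Maximum inventory = Q*(1 − d/p) = 3442.414 × 0.7917 ≈ 2725.482.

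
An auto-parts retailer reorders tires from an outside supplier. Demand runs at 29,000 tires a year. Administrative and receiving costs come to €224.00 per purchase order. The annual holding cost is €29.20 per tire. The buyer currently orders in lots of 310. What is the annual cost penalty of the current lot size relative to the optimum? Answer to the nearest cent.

Extra cost ≈ €6,003.51 per year

EOQ = √(2DS/H) = √(2 × 29,000 × 224 / 29.2) ≈ 667.03.
Cost at Q* = (D/Q*)S + (Q*/2)H = √(2DSH) ≈ €19,477.33.
Cost at Q = 310: (29,000/310)×224 + (310/2)×29.2 = €20,954.84 + €4,526.00 = €25,480.84.
Excess = €25,480.84 − €19,477.33 = €6,003.51.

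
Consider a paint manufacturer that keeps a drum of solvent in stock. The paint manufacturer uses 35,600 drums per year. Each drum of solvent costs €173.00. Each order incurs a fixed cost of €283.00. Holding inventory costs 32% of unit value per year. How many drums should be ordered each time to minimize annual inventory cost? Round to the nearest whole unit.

Q* ≈ 603 drums

Holding cost H = 0.32 × €173.00 = €55.3600 per unit per year.
EOQ = √(2DS / H) = √(2 × 35,600 × 283 / 55.36).
= √(20,149,600 / 55.36) = √363,973.9884 ≈ 603.303.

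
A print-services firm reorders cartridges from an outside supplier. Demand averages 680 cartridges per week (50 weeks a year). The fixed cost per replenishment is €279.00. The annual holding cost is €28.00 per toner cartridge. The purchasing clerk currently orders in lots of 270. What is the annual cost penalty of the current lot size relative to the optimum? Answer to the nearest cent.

Annual demand D = 680 × 50 = 34,000.
EOQ = √(2DS/H) = √(2 × 34,000 × 279 / 28) ≈ 823.15.
Cost at Q* = (D/Q*)S + (Q*/2)H = √(2DSH) ≈ €23,048.12.
Cost at Q = 270: (34,000/270)×279 + (270/2)×28 = €35,133.33 + €3,780.00 = €38,913.33.
Excess = €38,913.33 − €23,048.12 = €15,865.21.

Extra cost ≈ €15,865.21 per year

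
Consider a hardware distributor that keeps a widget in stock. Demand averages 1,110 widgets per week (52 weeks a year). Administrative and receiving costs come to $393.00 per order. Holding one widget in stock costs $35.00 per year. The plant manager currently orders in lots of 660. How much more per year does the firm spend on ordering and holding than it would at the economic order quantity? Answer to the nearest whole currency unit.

Extra cost ≈ $6,071 per year

Annual demand D = 1,110 × 52 = 57,720.
EOQ = √(2DS/H) = √(2 × 57,720 × 393 / 35) ≈ 1138.52.
Cost at Q* = (D/Q*)S + (Q*/2)H = √(2DSH) ≈ $39,848.18.
Cost at Q = 660: (57,720/660)×393 + (660/2)×35 = $34,369.64 + $11,550.00 = $45,919.64.
Excess = $45,919.64 − $39,848.18 = $6,071.46.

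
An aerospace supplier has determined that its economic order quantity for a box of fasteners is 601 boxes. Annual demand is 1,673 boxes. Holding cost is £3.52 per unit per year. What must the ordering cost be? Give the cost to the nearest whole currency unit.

S ≈ £380

Invert the EOQ relation Q*² = 2DS/H.
From Q* = √(2DS/H): S = Q*²H / (2D) = 601² × 3.52 / (2 × 1,673) = 379.9843.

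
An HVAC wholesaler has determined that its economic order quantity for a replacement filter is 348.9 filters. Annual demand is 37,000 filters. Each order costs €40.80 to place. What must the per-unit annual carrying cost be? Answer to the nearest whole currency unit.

H ≈ €25

Invert the EOQ relation Q*² = 2DS/H.
From Q* = √(2DS/H): H = 2DS / Q*² = 2 × 37,000 × 40.8 / 348.9² = 24.8022.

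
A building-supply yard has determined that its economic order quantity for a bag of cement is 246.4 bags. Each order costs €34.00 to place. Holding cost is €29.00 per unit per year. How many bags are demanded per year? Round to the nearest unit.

The basic EOQ model gives Q* = √(2DS/H); rearrange for the unknown.
From Q* = √(2DS/H): D = Q*²H / (2S) = 246.4² × 29 / (2 × 34) = 25892.292.

D ≈ 25,892 bags per year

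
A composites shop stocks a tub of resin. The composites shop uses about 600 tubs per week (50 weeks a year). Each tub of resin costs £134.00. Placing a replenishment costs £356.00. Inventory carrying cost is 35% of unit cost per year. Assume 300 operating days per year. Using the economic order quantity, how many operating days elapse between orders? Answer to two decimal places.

Annual demand D = 600 × 50 = 30,000.
Holding cost H = 0.35 × £134.00 = £46.9000 per unit per year.
EOQ = √(2DS/H) = √(2 × 30,000 × 356 / 46.9) ≈ 674.86.
Cycle time = Q*/D × 300 = 674.86 / 30,000 × 300 ≈ 6.749 days.

T ≈ 6.75 days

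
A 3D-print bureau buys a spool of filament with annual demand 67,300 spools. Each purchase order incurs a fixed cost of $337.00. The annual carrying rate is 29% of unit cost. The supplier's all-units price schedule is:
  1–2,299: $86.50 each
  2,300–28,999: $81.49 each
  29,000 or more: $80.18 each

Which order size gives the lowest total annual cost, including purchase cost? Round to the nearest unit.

Q* ≈ 2,300 spools

Holding cost per unit per year at price C is H = 0.29·C.
Candidates are each tier's EOQ (if it falls in that tier) and each price-break quantity.
EOQ at $86.50 = 1344.7 (feasible in tier 1): TC = 67,300×$86.50 + (67,300/1344.7)×337 + (1344.7/2)×0.29×$86.50 = $5,855,182.19.
EOQ at $81.49 = 1385.4 < 2300, so use break Q=2300: TC = 67,300×$81.49 + (67,300/2300.0)×337 + (2300.0/2)×0.29×$81.49 = $5,521,314.83.
EOQ at $80.18 = 1396.7 < 29000, so use break Q=29000: TC = 67,300×$80.18 + (67,300/29000.0)×337 + (29000.0/2)×0.29×$80.18 = $5,734,052.97.
Lowest total cost is $5,521,314.83 at Q = 2300.0.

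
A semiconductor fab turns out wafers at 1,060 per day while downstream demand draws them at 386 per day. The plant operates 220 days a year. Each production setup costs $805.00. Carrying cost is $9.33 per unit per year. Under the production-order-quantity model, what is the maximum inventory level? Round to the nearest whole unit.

I_max ≈ 3,052 wafers

Annual demand D = 386 × 220 = 84,920.
Production build-up factor (1 − d/p) = 1 − 386/1,060 = 0.6358.
Q* = √(2DS / (H(1 − d/p))) = √(2 × 84,920 × 805 / (9.33 × 0.6358)).
= √(136,721,200 / 5.9325) ≈ 4800.651.
Maximum inventory = Q*(1 − d/p) = 4800.651 × 0.6358 ≈ 3052.489.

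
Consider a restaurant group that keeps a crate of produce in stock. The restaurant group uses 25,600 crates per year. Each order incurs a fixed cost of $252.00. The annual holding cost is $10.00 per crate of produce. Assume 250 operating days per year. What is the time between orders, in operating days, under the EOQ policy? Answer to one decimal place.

T ≈ 11.1 days

EOQ = √(2DS/H) = √(2 × 25,600 × 252 / 10) ≈ 1135.89.
Cycle time = Q*/D × 250 = 1135.89 / 25,600 × 250 ≈ 11.093 days.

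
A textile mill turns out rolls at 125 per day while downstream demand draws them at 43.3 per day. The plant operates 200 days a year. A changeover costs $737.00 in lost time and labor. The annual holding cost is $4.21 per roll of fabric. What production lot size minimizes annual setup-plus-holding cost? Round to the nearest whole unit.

Annual demand D = 43.3 × 200 = 8,660.
Production build-up factor (1 − d/p) = 1 − 43.3/125 = 0.6536.
Q* = √(2DS / (H(1 − d/p))) = √(2 × 8,660 × 737 / (4.21 × 0.6536)).
= √(12,764,840 / 2.7517) ≈ 2153.826.

Q* ≈ 2,154 rolls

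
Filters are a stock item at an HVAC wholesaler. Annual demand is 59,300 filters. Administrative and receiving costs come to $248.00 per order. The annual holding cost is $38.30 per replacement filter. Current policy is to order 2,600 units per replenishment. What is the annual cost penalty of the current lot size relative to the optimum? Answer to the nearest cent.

Extra cost ≈ $21,882.78 per year

EOQ = √(2DS/H) = √(2 × 59,300 × 248 / 38.3) ≈ 876.33.
Cost at Q* = (D/Q*)S + (Q*/2)H = √(2DSH) ≈ $33,563.53.
Cost at Q = 2,600: (59,300/2,600)×248 + (2,600/2)×38.3 = $5,656.31 + $49,790.00 = $55,446.31.
Excess = $55,446.31 − $33,563.53 = $21,882.78.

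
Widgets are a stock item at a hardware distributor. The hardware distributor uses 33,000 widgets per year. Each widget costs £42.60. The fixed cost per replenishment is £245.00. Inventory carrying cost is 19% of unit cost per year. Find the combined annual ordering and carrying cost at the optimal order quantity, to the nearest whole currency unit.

TC* ≈ £11,440

Holding cost H = 0.19 × £42.60 = £8.0940 per unit per year.
The optimal lot size = √(2DS/H) = √(2 × 33,000 × 245 / 8.094) ≈ 1413.43.
At the optimum the two cost components are equal, so total cost = 2·(Q*/2)H = Q*·H.
Minimum total = √(2DSH) = √(2 × 33,000 × 245 × 8.094) ≈ 11440.279.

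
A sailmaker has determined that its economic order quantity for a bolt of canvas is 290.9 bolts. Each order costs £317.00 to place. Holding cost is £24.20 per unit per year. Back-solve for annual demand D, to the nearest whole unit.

D ≈ 3,230 bolts per year

Invert the EOQ relation Q*² = 2DS/H.
From Q* = √(2DS/H): D = Q*²H / (2S) = 290.9² × 24.2 / (2 × 317) = 3230.082.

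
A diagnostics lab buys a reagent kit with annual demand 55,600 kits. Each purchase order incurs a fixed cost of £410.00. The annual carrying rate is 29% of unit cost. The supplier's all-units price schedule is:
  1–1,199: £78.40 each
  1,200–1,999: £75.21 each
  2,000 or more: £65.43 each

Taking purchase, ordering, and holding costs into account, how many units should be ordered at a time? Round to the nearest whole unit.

Q* ≈ 2,000 kits

Holding cost per unit per year at price C is H = 0.29·C.
For each price level, check whether its EOQ is feasible; otherwise the best quantity at that price is the breakpoint.
Tier 1 (£78.40): EOQ = 1416.1 exceeds tier's upper bound 1199, so this tier is dominated.
EOQ at £75.21 = 1445.8 (feasible in tier 2): TC = 55,600×£75.21 + (55,600/1445.8)×410 + (1445.8/2)×0.29×£75.21 = £4,213,210.15.
EOQ at £65.43 = 1550.1 < 2000, so use break Q=2000: TC = 55,600×£65.43 + (55,600/2000.0)×410 + (2000.0/2)×0.29×£65.43 = £3,668,280.70.
Lowest total cost is £3,668,280.70 at Q = 2000.0.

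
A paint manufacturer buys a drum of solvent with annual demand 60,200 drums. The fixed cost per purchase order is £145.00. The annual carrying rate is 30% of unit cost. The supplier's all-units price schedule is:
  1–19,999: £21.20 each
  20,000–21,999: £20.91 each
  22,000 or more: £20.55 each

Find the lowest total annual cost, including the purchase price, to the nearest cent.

Holding cost per unit per year at price C is H = 0.30·C.
Evaluate total cost at each tier's feasible EOQ or, if the EOQ is below the tier, at the tier's minimum quantity.
EOQ at £21.20 = 1656.8 (feasible in tier 1): TC = 60,200×£21.20 + (60,200/1656.8)×145 + (1656.8/2)×0.30×£21.20 = £1,286,777.21.
EOQ at £20.91 = 1668.2 < 20000, so use break Q=20000: TC = 60,200×£20.91 + (60,200/20000.0)×145 + (20000.0/2)×0.30×£20.91 = £1,321,948.45.
EOQ at £20.55 = 1682.8 < 22000, so use break Q=22000: TC = 60,200×£20.55 + (60,200/22000.0)×145 + (22000.0/2)×0.30×£20.55 = £1,305,321.77.
Lowest total cost among the candidates is at Q = 1656.8.

TC* ≈ £1,286,777.21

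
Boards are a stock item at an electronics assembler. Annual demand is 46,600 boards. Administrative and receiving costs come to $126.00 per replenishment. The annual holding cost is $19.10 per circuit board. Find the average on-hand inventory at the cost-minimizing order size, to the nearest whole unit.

Q* = √(2DS/H) = √(2 × 46,600 × 126 / 19.1) ≈ 784.11.
Average inventory = Q*/2 ≈ 784.11 / 2 = 392.055.

Average inventory ≈ 392 boards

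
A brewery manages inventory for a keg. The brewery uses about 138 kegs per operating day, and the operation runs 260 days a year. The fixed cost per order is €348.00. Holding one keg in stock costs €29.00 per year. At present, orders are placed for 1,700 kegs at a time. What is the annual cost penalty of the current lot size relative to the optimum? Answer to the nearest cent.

Extra cost ≈ €5,083.85 per year

Annual demand D = 138 × 260 = 35,880.
EOQ = √(2DS/H) = √(2 × 35,880 × 348 / 29) ≈ 927.97.
Cost at Q* = (D/Q*)S + (Q*/2)H = √(2DSH) ≈ €26,911.00.
Cost at Q = 1,700: (35,880/1,700)×348 + (1,700/2)×29 = €7,344.85 + €24,650.00 = €31,994.85.
Excess = €31,994.85 − €26,911.00 = €5,083.85.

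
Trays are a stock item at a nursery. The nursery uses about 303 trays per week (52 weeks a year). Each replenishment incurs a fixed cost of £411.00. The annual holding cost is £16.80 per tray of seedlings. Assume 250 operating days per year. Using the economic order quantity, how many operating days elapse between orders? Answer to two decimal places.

T ≈ 13.93 days

Annual demand D = 303 × 52 = 15,756.
EOQ = √(2DS/H) = √(2 × 15,756 × 411 / 16.8) ≈ 878.02.
Cycle time = Q*/D × 250 = 878.02 / 15,756 × 250 ≈ 13.932 days.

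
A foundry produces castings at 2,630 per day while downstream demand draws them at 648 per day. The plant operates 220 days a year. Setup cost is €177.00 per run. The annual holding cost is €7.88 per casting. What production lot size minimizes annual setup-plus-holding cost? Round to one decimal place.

Q* ≈ 2,915.2 castings

Annual demand D = 648 × 220 = 142,560.
Production build-up factor (1 − d/p) = 1 − 648/2,630 = 0.7536.
Q* = √(2DS / (H(1 − d/p))) = √(2 × 142,560 × 177 / (7.88 × 0.7536)).
= √(50,466,240 / 5.9385) ≈ 2915.167.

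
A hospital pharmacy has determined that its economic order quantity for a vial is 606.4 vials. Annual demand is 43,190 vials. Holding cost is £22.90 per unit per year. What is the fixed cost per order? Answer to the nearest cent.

S ≈ £97.49

Squaring Q* = √(2DS/H) gives Q*² = 2DS/H.
From Q* = √(2DS/H): S = Q*²H / (2D) = 606.4² × 22.9 / (2 × 43,190) = 97.4856.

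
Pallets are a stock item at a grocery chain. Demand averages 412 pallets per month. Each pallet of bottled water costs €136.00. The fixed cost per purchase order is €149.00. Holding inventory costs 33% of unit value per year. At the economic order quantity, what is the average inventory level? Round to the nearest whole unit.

Annual demand D = 412 × 12 = 4,944.
Holding cost H = 0.33 × €136.00 = €44.8800 per unit per year.
The optimal lot size = √(2DS/H) = √(2 × 4,944 × 149 / 44.88) ≈ 181.18.
Average inventory = Q*/2 ≈ 181.18 / 2 = 90.592.

Average inventory ≈ 91 pallets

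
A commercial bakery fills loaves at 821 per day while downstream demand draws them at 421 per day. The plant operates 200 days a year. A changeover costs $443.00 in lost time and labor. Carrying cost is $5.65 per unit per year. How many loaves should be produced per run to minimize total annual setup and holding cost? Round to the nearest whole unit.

Q* ≈ 5,206 loaves

Annual demand D = 421 × 200 = 84,200.
Production build-up factor (1 − d/p) = 1 − 421/821 = 0.4872.
Q* = √(2DS / (H(1 − d/p))) = √(2 × 84,200 × 443 / (5.65 × 0.4872)).
= √(74,601,200 / 2.7527) ≈ 5205.833.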